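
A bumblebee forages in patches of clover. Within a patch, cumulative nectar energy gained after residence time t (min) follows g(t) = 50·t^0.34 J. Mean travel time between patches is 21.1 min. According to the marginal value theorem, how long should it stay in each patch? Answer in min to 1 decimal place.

Maximise g(t)/(T+t): set derivative to zero → g'(t)(T+t) = g(t).
g'(t) = 0.34·50·t^-0.66. Setting 0.34·50·t^-0.66 = 50·t^0.34/(21.1+t) gives 0.34(21.1+t) = t, so 0.66·t = 0.34×21.1.
t* = 0.34×21.1/0.66 = 10.87 min.

10.9 min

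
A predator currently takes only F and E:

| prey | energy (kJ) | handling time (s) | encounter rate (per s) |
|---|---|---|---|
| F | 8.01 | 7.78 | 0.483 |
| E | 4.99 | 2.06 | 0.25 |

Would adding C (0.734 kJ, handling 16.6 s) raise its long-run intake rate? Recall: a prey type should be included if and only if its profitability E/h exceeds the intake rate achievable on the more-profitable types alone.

Intake rate on the current diet: R = (0.483×8.01 + 0.25×4.99) / (1 + 0.483×7.78 + 0.25×2.06) = 5.116/5.273 = 0.9703 kJ/s.
Profitability of C: 0.734/16.6 = 0.04422 kJ/s.
Since 0.04422 < R, time spent handling C is better spent searching.

No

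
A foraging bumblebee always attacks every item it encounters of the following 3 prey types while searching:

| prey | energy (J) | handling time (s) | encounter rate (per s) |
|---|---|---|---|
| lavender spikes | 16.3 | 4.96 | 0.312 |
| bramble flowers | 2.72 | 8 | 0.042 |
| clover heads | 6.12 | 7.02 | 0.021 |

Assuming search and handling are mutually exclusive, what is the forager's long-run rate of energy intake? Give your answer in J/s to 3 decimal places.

R = Σλ_iE_i / (1 + Σλ_ih_i)
Numerator: 0.312×16.3 + 0.042×2.72 + 0.021×6.12 = 5.328
Denominator: 1 + 0.312×4.96 + 0.042×8 + 0.021×7.02 = 3.031
R = 5.328/3.031 = 1.758 J/s

1.758 J/s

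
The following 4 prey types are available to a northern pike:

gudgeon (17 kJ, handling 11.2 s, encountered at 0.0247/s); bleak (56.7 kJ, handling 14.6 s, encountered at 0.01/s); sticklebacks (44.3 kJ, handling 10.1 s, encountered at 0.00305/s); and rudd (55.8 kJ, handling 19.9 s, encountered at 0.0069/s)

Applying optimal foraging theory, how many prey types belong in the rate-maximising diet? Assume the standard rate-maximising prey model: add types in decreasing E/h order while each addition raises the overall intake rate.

4

Profitabilities (E/h, kJ/s): sticklebacks 4.39, bleak 3.88, rudd 2.8, gudgeon 1.52. Add prey in this order while the next type's profitability exceeds the intake rate on those already taken.
Rate on top 1: 0.1311. bleak: 3.88 > 0.1311 → include.
Rate on top 2: 0.5966. rudd: 2.8 > 0.5966 → include.
Rate on top 3: 0.8273. gudgeon: 1.52 > 0.8273 → include.
Optimal diet: sticklebacks, bleak, rudd, gudgeon — 4 of 4 types.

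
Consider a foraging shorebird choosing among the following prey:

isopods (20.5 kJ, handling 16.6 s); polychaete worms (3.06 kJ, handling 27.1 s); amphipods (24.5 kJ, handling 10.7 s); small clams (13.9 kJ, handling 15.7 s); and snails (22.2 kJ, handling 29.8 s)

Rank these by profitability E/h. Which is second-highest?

isopods

In descending order of E/h:
amphipods: 24.5/10.7 = 2.29 kJ/s
isopods: 20.5/16.6 = 1.23 kJ/s
small clams: 13.9/15.7 = 0.885 kJ/s
snails: 22.2/29.8 = 0.745 kJ/s
polychaete worms: 3.06/27.1 = 0.113 kJ/s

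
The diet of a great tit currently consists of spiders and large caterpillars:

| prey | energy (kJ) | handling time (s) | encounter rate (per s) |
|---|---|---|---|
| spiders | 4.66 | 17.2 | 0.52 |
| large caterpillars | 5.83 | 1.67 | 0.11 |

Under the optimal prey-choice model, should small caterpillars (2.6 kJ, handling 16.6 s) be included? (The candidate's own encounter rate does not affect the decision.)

On spiders and large caterpillars alone, R = ΣλE/(1+Σλh) = 3.064/10.13 = 0.3026 kJ/s.
Profitability of small caterpillars: 2.6/16.6 = 0.1566 kJ/s.
0.1566 < 0.3026, so adding small caterpillars would lower the average — exclude it.

No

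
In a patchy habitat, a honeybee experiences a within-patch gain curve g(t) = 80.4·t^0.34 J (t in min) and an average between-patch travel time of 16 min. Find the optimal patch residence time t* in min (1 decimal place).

Maximise g(t)/(T+t): set derivative to zero → g'(t)(T+t) = g(t).
g'(t) = 0.34·80.4·t^-0.66. Setting 0.34·80.4·t^-0.66 = 80.4·t^0.34/(16+t) gives 0.34(16+t) = t, so 0.66·t = 0.34×16.
t* = 0.34×16/0.66 = 8.242 min.

8.2 min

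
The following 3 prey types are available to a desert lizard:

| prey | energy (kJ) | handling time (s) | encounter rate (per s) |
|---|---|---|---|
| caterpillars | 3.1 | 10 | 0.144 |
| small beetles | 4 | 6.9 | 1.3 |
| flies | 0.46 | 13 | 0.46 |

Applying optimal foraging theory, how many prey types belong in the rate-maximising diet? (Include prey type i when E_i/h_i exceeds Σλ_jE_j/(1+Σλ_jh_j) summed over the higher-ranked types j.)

E/h in descending order: small beetles 0.58, caterpillars 0.31, flies 0.0354 kJ/s. The optimal diet is the largest prefix of this list for which every included type satisfies E_i/h_i > R on the types above it.
Rate on top 1: 0.5216. caterpillars: 0.31 < 0.5216 → exclude; stop.
Optimal diet: small beetles — 1 of 3 types.

1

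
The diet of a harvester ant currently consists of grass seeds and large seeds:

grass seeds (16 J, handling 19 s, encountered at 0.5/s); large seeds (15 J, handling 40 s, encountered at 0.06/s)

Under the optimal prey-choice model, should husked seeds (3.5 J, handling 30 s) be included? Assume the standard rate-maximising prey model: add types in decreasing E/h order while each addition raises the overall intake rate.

No

Current rate: (0.5×16 + 0.06×15)/(1 + 0.5×19 + 0.06×40) = 0.6899 J/s.
husked seeds: E/h = 3.5/30 = 0.1167 J/s.
0.1167 < 0.6899, so adding husked seeds would lower the average — exclude it.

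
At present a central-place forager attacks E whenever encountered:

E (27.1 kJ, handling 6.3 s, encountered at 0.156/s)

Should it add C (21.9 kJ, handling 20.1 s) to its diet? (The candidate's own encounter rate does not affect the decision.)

On E alone, R = ΣλE/(1+Σλh) = 4.228/1.983 = 2.132 kJ/s.
C: E/h = 21.9/20.1 = 1.09 kJ/s.
1.09 < 2.132, so adding C would lower the average — exclude it.

No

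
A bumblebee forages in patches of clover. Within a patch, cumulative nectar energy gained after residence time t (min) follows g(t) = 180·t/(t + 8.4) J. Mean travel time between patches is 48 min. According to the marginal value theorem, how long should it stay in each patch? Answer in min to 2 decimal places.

20.08 min

Optimal t* satisfies g'(t*) = g(t*)/(T + t*).
g'(t) = 180·8.4/(t + 8.4)². Setting 180·8.4/(t+8.4)² = 180t/[(t+8.4)(48+t)] gives 8.4(48+t) = t(t+8.4), so t² = 8.4×48 = 403.2.
t* = √403.2 = 20.08 min.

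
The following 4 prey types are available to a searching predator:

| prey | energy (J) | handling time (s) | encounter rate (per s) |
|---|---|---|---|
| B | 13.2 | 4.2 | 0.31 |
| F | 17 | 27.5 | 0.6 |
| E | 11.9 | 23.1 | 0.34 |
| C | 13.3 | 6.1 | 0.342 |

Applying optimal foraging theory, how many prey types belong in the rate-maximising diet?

E/h in descending order: B 3.14, C 2.18, F 0.618, E 0.515 J/s. The optimal diet is the largest prefix of this list for which every included type satisfies E_i/h_i > R on the types above it.
Rate on top 1: 1.778. C: 2.18 > 1.778 → include.
Rate on top 2: 1.969. F: 0.618 < 1.969 → exclude; stop.
Optimal diet: B, C — 2 of 4 types.

2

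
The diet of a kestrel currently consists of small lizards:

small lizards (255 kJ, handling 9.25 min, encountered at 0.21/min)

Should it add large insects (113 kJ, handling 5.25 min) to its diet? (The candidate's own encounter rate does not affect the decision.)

Yes

On small lizards alone, R = ΣλE/(1+Σλh) = 53.55/2.942 = 18.2 kJ/min.
large insects: E/h = 113/5.25 = 21.52 kJ/min.
Since 21.52 > R, including large insects increases the long-run rate.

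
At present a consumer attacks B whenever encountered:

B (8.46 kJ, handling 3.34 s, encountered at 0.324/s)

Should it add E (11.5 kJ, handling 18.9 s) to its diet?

No

Intake rate on the current diet: R = (0.324×8.46) / (1 + 0.324×3.34) = 2.741/2.082 = 1.316 kJ/s.
E: E/h = 11.5/18.9 = 0.6085 kJ/s.
Since 0.6085 < R, time spent handling E is better spent searching.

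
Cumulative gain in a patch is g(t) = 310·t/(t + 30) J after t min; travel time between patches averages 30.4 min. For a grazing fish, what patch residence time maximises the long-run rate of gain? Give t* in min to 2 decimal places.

30.20 min

By the marginal value theorem, leave when the instantaneous gain rate g'(t) equals the habitat-wide average g(t)/(T + t).
g'(t) = 310·30/(t + 30)². Setting 310·30/(t+30)² = 310t/[(t+30)(30.4+t)] gives 30(30.4+t) = t(t+30), so t² = 30×30.4 = 912.
t* = √912 = 30.2 min.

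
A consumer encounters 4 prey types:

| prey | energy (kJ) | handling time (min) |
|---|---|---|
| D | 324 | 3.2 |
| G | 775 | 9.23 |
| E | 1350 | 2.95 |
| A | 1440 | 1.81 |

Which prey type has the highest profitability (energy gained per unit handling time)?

In descending order of E/h:
A: 1440/1.81 = 796 kJ/min
E: 1350/2.95 = 458 kJ/min
D: 324/3.2 = 101 kJ/min
G: 775/9.23 = 84 kJ/min

A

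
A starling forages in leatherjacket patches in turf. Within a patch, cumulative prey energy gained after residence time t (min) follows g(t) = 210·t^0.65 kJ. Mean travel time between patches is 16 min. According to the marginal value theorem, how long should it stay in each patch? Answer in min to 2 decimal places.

Maximise g(t)/(T+t): set derivative to zero → g'(t)(T+t) = g(t).
g'(t) = 0.65·210·t^-0.35. Setting 0.65·210·t^-0.35 = 210·t^0.65/(16+t) gives 0.65(16+t) = t, so 0.35·t = 0.65×16.
t* = 0.65×16/0.35 = 29.71 min.

29.71 min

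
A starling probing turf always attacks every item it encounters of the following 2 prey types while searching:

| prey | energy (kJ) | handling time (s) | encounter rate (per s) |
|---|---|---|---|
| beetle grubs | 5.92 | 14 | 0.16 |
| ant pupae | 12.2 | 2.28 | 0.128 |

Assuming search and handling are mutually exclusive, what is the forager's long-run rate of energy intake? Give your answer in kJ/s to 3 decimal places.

0.710 kJ/s

R = (0.16×5.92 + 0.128×12.2) / (1 + 0.16×14 + 0.128×2.28) = 2.509/3.532 = 0.7103 kJ/s.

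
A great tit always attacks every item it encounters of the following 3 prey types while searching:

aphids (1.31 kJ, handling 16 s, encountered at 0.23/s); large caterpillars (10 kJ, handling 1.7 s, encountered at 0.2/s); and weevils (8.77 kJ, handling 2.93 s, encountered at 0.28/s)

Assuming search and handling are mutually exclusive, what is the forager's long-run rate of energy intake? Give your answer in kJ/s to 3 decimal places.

0.814 kJ/s

R = (0.23×1.31 + 0.2×10 + 0.28×8.77) / (1 + 0.23×16 + 0.2×1.7 + 0.28×2.93) = 4.757/5.84 = 0.8145 kJ/s.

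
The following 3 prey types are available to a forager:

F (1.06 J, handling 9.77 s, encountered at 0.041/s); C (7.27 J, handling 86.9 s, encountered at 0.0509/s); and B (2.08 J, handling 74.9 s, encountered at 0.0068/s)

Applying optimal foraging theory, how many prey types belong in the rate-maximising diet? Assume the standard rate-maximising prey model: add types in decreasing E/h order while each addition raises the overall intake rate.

Rank by E/h (J/s): F 0.108, C 0.0837, B 0.0278. Include each in turn until the next type's E/h falls below the running intake rate.
Rate on top 1: 0.03103. C: 0.0837 > 0.03103 → include.
Rate on top 2: 0.071. B: 0.0278 < 0.071 → exclude; stop.
Optimal diet: F, C — 2 of 3 types.

2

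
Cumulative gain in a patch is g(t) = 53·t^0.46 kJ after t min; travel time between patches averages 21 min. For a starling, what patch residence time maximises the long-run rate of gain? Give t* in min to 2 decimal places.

Maximise g(t)/(T+t): set derivative to zero → g'(t)(T+t) = g(t).
g'(t) = 0.46·53·t^-0.54. Setting 0.46·53·t^-0.54 = 53·t^0.46/(21+t) gives 0.46(21+t) = t, so 0.54·t = 0.46×21.
t* = 0.46×21/0.54 = 17.89 min.

17.89 min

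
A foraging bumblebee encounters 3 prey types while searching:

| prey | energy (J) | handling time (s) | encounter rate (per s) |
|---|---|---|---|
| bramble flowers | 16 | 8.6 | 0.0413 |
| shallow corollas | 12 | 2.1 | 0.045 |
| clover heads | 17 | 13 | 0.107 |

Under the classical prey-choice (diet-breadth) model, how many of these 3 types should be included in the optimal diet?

3

Rank by E/h (J/s): shallow corollas 5.71, bramble flowers 1.86, clover heads 1.31. Include each in turn until the next type's E/h falls below the running intake rate.
Rate on top 1: 0.4934. bramble flowers: 1.86 > 0.4934 → include.
Rate on top 2: 0.8283. clover heads: 1.31 > 0.8283 → include.
Optimal diet: shallow corollas, bramble flowers, clover heads — 3 of 3 types.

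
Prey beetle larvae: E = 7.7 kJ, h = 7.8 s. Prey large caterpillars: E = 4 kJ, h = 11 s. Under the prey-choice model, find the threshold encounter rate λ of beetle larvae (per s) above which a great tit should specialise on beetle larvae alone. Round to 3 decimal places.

0.075 per s

At the threshold, the rate on beetle larvae alone equals the profitability of large caterpillars: λ·7.7/(1 + λ·7.8) = 4/11 = 0.3636.
Rearranging, λ(7.7 − 0.3636×7.8) = 0.3636, so λ = 0.3636/4.864 = 0.07477 per s.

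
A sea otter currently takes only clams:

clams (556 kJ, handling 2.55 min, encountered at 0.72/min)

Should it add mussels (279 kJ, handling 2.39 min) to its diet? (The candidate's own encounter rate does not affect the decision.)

No

Current rate: (0.72×556)/(1 + 0.72×2.55) = 141.2 kJ/min.
mussels: E/h = 279/2.39 = 116.7 kJ/min.
Since 116.7 < R, time spent handling mussels is better spent searching.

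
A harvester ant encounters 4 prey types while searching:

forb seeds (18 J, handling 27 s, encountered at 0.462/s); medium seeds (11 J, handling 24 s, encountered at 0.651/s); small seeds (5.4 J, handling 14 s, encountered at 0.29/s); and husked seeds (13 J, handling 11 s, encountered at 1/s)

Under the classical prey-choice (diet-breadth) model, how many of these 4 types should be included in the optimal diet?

1

Profitabilities (E/h, J/s): husked seeds 1.18, forb seeds 0.667, medium seeds 0.458, small seeds 0.386. Add prey in this order while the next type's profitability exceeds the intake rate on those already taken.
Rate on top 1: 1.083. forb seeds: 0.667 < 1.083 → exclude; stop.
Optimal diet: husked seeds — 1 of 4 types.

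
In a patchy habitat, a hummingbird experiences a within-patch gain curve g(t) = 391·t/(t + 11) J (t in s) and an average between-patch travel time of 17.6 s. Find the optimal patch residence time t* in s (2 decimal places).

13.91 s

Maximise g(t)/(T+t): set derivative to zero → g'(t)(T+t) = g(t).
g'(t) = 391·11/(t + 11)². Setting 391·11/(t+11)² = 391t/[(t+11)(17.6+t)] gives 11(17.6+t) = t(t+11), so t² = 11×17.6 = 193.6.
t* = √193.6 = 13.91 s.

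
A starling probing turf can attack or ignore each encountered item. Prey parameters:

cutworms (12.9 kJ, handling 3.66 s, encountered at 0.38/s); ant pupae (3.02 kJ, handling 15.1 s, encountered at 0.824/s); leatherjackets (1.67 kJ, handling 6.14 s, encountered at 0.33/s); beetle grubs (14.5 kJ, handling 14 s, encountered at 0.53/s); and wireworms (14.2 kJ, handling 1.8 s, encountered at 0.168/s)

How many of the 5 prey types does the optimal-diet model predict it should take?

2

Profitabilities (E/h, kJ/s): wireworms 7.89, cutworms 3.52, beetle grubs 1.04, leatherjackets 0.272, ant pupae 0.2. Add prey in this order while the next type's profitability exceeds the intake rate on those already taken.
Rate on top 1: 1.832. cutworms: 3.52 > 1.832 → include.
Rate on top 2: 2.706. beetle grubs: 1.04 < 2.706 → exclude; stop.
Optimal diet: wireworms, cutworms — 2 of 5 types.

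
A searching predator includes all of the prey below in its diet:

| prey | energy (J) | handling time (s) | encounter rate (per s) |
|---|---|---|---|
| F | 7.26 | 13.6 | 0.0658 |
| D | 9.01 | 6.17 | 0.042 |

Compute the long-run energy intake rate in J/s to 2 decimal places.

R = Σλ_iE_i / (1 + Σλ_ih_i)
Numerator: 0.0658×7.26 + 0.042×9.01 = 0.8561
Denominator: 1 + 0.0658×13.6 + 0.042×6.17 = 2.154
R = 0.8561/2.154 = 0.3975 J/s

0.40 J/s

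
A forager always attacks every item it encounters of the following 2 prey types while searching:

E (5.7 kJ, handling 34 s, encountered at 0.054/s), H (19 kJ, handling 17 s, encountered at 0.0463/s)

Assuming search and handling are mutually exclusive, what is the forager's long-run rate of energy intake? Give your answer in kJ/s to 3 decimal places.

0.328 kJ/s

Energy encountered per unit search time: 0.054×5.7 + 0.0463×19 = 1.188 kJ/s.
Handling time per unit search time: 0.054×34 + 0.0463×17 = 2.623.
Rate = 1.188/(1 + 2.623) = 0.3278 kJ/s.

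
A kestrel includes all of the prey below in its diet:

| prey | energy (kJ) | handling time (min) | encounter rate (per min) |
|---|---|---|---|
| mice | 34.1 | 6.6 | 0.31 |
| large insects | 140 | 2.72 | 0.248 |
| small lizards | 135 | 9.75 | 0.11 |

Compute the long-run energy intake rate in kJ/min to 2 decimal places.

12.55 kJ/min

R = (0.31×34.1 + 0.248×140 + 0.11×135) / (1 + 0.31×6.6 + 0.248×2.72 + 0.11×9.75) = 60.14/4.793 = 12.55 kJ/min.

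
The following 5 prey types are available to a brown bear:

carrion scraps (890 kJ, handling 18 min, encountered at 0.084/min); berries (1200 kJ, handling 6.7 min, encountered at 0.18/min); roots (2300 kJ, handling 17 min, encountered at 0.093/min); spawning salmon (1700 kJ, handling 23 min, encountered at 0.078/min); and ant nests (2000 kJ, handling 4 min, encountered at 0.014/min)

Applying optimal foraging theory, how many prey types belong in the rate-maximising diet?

Rank by E/h (kJ/min): ant nests 500, berries 179, roots 135, spawning salmon 73.9, carrion scraps 49.4. Include each in turn until the next type's E/h falls below the running intake rate.
Rate on top 1: 26.52. berries: 179 > 26.52 → include.
Rate on top 2: 107.9. roots: 135 > 107.9 → include.
Rate on top 3: 119.2. spawning salmon: 73.9 < 119.2 → exclude; stop.
Optimal diet: ant nests, berries, roots — 3 of 5 types.

3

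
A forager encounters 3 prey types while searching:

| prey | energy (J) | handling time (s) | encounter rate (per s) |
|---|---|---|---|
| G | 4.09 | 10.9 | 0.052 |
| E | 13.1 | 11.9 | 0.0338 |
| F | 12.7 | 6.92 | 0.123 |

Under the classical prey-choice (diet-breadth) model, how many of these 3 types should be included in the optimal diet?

2

Profitabilities (E/h, J/s): F 1.84, E 1.1, G 0.375. Add prey in this order while the next type's profitability exceeds the intake rate on those already taken.
Rate on top 1: 0.8438. E: 1.1 > 0.8438 → include.
Rate on top 2: 0.8897. G: 0.375 < 0.8897 → exclude; stop.
Optimal diet: F, E — 2 of 3 types.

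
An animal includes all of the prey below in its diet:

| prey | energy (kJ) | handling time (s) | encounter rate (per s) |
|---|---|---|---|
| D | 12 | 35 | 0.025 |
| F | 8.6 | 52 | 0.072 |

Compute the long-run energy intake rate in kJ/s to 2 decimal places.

R = Σλ_iE_i / (1 + Σλ_ih_i)
Numerator: 0.025×12 + 0.072×8.6 = 0.9192
Denominator: 1 + 0.025×35 + 0.072×52 = 5.619
R = 0.9192/5.619 = 0.1636 kJ/s

0.16 kJ/s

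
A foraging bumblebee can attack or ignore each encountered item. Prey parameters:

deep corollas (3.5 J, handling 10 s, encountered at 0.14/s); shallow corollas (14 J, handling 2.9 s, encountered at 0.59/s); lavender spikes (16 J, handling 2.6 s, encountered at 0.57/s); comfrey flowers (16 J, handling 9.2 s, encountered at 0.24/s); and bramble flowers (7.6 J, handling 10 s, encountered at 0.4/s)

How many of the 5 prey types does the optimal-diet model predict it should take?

E/h in descending order: lavender spikes 6.15, shallow corollas 4.83, comfrey flowers 1.74, bramble flowers 0.76, deep corollas 0.35 J/s. The optimal diet is the largest prefix of this list for which every included type satisfies E_i/h_i > R on the types above it.
Rate on top 1: 3.674. shallow corollas: 4.83 > 3.674 → include.
Rate on top 2: 4.145. comfrey flowers: 1.74 < 4.145 → exclude; stop.
Optimal diet: lavender spikes, shallow corollas — 2 of 5 types.

2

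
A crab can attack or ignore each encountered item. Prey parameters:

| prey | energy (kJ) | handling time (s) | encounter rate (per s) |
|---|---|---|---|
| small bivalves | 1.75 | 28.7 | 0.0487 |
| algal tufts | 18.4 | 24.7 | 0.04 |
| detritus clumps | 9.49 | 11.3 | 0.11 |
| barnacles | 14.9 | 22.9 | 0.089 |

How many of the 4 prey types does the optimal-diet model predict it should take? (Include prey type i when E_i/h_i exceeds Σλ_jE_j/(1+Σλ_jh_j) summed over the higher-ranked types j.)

Rank by E/h (kJ/s): detritus clumps 0.84, algal tufts 0.745, barnacles 0.651, small bivalves 0.061. Include each in turn until the next type's E/h falls below the running intake rate.
Rate on top 1: 0.4654. algal tufts: 0.745 > 0.4654 → include.
Rate on top 2: 0.5509. barnacles: 0.651 > 0.5509 → include.
Rate on top 3: 0.5895. small bivalves: 0.061 < 0.5895 → exclude; stop.
Optimal diet: detritus clumps, algal tufts, barnacles — 3 of 4 types.

3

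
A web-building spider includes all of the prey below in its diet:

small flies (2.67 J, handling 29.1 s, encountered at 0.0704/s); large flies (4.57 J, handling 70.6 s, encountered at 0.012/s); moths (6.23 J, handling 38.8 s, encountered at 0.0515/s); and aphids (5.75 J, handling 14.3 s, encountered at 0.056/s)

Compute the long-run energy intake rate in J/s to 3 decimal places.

Energy encountered per unit search time: 0.0704×2.67 + 0.012×4.57 + 0.0515×6.23 + 0.056×5.75 = 0.8857 J/s.
Handling time per unit search time: 0.0704×29.1 + 0.012×70.6 + 0.0515×38.8 + 0.056×14.3 = 5.695.
Rate = 0.8857/(1 + 5.695) = 0.1323 J/s.

0.132 J/s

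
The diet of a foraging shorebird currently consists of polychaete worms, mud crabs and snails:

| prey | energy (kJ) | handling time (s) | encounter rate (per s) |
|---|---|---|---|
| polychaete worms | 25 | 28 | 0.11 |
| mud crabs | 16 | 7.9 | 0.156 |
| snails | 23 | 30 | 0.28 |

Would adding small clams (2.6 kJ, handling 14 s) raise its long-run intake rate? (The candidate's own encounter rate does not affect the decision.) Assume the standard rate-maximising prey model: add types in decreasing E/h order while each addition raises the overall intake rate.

On polychaete worms, mud crabs and snails alone, R = ΣλE/(1+Σλh) = 11.69/13.71 = 0.8522 kJ/s.
Profitability of small clams: 2.6/14 = 0.1857 kJ/s.
Since 0.1857 < R, time spent handling small clams is better spent searching.

No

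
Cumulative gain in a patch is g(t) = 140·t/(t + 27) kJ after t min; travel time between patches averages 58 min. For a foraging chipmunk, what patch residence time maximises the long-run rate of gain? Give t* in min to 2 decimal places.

39.57 min

By the marginal value theorem, leave when the instantaneous gain rate g'(t) equals the habitat-wide average g(t)/(T + t).
g'(t) = 140·27/(t + 27)². Setting 140·27/(t+27)² = 140t/[(t+27)(58+t)] gives 27(58+t) = t(t+27), so t² = 27×58 = 1566.
t* = √1566 = 39.57 min.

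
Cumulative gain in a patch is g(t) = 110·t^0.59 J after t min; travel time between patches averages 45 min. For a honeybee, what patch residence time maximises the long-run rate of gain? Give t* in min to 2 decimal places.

Maximise g(t)/(T+t): set derivative to zero → g'(t)(T+t) = g(t).
g'(t) = 0.59·110·t^-0.41. Setting 0.59·110·t^-0.41 = 110·t^0.59/(45+t) gives 0.59(45+t) = t, so 0.41·t = 0.59×45.
t* = 0.59×45/0.41 = 64.76 min.

64.76 min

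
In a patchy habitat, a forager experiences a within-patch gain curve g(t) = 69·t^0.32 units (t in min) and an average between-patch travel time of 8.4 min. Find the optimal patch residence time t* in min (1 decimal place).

Maximise g(t)/(T+t): set derivative to zero → g'(t)(T+t) = g(t).
g'(t) = 0.32·69·t^-0.68. Setting 0.32·69·t^-0.68 = 69·t^0.32/(8.4+t) gives 0.32(8.4+t) = t, so 0.68·t = 0.32×8.4.
t* = 0.32×8.4/0.68 = 3.953 min.

4.0 min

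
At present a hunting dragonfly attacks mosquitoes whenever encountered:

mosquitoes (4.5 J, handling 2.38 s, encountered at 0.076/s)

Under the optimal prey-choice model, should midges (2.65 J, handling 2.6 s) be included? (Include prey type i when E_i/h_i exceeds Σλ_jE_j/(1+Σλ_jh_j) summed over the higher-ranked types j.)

Yes

Current rate: (0.076×4.5)/(1 + 0.076×2.38) = 0.2896 J/s.
Profitability of midges: 2.65/2.6 = 1.019 J/s.
Since 1.019 > R, including midges increases the long-run rate.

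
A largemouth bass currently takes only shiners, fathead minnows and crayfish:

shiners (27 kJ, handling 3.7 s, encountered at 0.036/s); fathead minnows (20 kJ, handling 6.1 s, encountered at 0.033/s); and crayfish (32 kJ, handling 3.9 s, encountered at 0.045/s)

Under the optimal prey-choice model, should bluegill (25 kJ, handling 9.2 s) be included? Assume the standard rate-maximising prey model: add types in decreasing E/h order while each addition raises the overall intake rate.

Yes

Current rate: (0.036×27 + 0.033×20 + 0.045×32)/(1 + 0.036×3.7 + 0.033×6.1 + 0.045×3.9) = 2.034 kJ/s.
bluegill: E/h = 25/9.2 = 2.717 kJ/s.
2.717 > 2.034, so adding bluegill raises the average — include it.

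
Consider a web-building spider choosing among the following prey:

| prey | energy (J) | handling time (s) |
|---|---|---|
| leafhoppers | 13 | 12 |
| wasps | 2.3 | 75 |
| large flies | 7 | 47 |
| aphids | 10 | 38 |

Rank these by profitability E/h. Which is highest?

Profitability E/h (J/s): leafhoppers = 13/12 = 1.08, wasps = 2.3/75 = 0.0307, large flies = 7/47 = 0.149, aphids = 10/38 = 0.263.
Ranked: leafhoppers > aphids > large flies > wasps.

leafhoppers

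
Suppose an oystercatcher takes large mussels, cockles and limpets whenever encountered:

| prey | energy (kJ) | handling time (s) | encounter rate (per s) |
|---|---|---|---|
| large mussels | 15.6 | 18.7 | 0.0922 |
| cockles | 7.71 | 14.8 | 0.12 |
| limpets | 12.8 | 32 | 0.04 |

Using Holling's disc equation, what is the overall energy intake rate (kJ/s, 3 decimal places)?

0.497 kJ/s

R = (0.0922×15.6 + 0.12×7.71 + 0.04×12.8) / (1 + 0.0922×18.7 + 0.12×14.8 + 0.04×32) = 2.876/5.78 = 0.4975 kJ/s.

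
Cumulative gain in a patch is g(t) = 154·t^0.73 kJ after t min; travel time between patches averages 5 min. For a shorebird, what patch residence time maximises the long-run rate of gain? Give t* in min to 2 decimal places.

13.52 min

By the marginal value theorem, leave when the instantaneous gain rate g'(t) equals the habitat-wide average g(t)/(T + t).
g'(t) = 0.73·154·t^-0.27. Setting 0.73·154·t^-0.27 = 154·t^0.73/(5+t) gives 0.73(5+t) = t, so 0.27·t = 0.73×5.
t* = 0.73×5/0.27 = 13.52 min.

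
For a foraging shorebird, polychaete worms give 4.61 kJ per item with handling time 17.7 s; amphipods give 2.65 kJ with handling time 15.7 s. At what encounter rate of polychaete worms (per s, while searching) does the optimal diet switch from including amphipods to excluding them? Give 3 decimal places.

The zero-one rule: include amphipods iff E₂/h₂ > λE₁/(1+λh₁). Equality gives the switch point.
λE₁h₂ = E₂ + λE₂h₁ ⇒ λ = E₂/(E₁h₂ − E₂h₁) = 2.65/(72.38 − 46.9) = 0.104 per s.

0.104 per s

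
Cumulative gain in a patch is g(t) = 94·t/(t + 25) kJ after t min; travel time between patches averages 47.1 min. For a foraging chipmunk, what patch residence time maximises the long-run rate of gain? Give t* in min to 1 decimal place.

34.3 min

Maximise g(t)/(T+t): set derivative to zero → g'(t)(T+t) = g(t).
g'(t) = 94·25/(t + 25)². Setting 94·25/(t+25)² = 94t/[(t+25)(47.1+t)] gives 25(47.1+t) = t(t+25), so t² = 25×47.1 = 1178.
t* = √1178 = 34.31 min.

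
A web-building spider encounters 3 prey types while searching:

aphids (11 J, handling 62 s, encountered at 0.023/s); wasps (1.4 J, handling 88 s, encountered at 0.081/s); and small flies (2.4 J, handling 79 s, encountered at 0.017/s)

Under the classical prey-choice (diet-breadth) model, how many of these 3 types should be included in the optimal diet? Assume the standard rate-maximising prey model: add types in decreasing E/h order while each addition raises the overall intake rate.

E/h in descending order: aphids 0.177, small flies 0.0304, wasps 0.0159 J/s. The optimal diet is the largest prefix of this list for which every included type satisfies E_i/h_i > R on the types above it.
Rate on top 1: 0.1043. small flies: 0.0304 < 0.1043 → exclude; stop.
Optimal diet: aphids — 1 of 3 types.

1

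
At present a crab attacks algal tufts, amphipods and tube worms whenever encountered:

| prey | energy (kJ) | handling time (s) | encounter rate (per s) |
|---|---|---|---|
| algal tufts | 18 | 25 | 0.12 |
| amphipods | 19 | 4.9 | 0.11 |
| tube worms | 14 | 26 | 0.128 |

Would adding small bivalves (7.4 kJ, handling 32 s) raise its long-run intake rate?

On algal tufts, amphipods and tube worms alone, R = ΣλE/(1+Σλh) = 6.042/7.867 = 0.768 kJ/s.
Profitability of small bivalves: 7.4/32 = 0.2313 kJ/s.
Since 0.2313 < R, time spent handling small bivalves is better spent searching.

No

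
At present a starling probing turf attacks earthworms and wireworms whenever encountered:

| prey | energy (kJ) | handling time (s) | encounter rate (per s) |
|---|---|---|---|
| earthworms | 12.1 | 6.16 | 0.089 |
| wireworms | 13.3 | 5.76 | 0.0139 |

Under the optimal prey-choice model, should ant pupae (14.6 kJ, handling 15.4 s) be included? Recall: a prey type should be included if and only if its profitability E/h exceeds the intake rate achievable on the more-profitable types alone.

Current rate: (0.089×12.1 + 0.0139×13.3)/(1 + 0.089×6.16 + 0.0139×5.76) = 0.7749 kJ/s.
ant pupae: E/h = 14.6/15.4 = 0.9481 kJ/s.
Since 0.9481 > R, including ant pupae increases the long-run rate.

Yes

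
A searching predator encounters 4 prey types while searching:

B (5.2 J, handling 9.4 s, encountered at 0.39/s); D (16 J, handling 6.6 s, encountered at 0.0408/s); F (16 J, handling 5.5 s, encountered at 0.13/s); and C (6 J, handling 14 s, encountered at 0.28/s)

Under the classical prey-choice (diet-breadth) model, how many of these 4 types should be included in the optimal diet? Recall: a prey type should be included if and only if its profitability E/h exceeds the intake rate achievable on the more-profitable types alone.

E/h in descending order: F 2.91, D 2.42, B 0.553, C 0.429 J/s. The optimal diet is the largest prefix of this list for which every included type satisfies E_i/h_i > R on the types above it.
Rate on top 1: 1.213. D: 2.42 > 1.213 → include.
Rate on top 2: 1.377. B: 0.553 < 1.377 → exclude; stop.
Optimal diet: F, D — 2 of 4 types.

2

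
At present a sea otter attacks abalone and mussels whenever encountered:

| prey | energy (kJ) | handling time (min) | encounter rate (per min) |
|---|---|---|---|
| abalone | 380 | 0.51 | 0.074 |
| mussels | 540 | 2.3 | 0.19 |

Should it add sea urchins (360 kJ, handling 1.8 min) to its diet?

Current rate: (0.074×380 + 0.19×540)/(1 + 0.074×0.51 + 0.19×2.3) = 88.64 kJ/min.
sea urchins: E/h = 360/1.8 = 200 kJ/min.
200 > 88.64, so adding sea urchins raises the average — include it.

Yes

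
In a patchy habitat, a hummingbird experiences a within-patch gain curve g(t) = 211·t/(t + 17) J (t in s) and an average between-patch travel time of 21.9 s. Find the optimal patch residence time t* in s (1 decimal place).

Maximise g(t)/(T+t): set derivative to zero → g'(t)(T+t) = g(t).
g'(t) = 211·17/(t + 17)². Setting 211·17/(t+17)² = 211t/[(t+17)(21.9+t)] gives 17(21.9+t) = t(t+17), so t² = 17×21.9 = 372.3.
t* = √372.3 = 19.3 s.

19.3 s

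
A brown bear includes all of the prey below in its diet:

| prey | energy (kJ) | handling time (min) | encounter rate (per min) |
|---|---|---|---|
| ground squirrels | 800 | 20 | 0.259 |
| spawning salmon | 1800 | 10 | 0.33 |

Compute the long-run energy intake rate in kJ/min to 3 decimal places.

84.515 kJ/min

R = Σλ_iE_i / (1 + Σλ_ih_i)
Numerator: 0.259×800 + 0.33×1800 = 801.2
Denominator: 1 + 0.259×20 + 0.33×10 = 9.48
R = 801.2/9.48 = 84.51 kJ/min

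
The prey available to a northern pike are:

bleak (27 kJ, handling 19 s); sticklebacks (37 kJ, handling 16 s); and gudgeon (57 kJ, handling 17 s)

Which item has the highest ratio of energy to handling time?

In descending order of E/h:
gudgeon: 57/17 = 3.35 kJ/s
sticklebacks: 37/16 = 2.31 kJ/s
bleak: 27/19 = 1.42 kJ/s

gudgeon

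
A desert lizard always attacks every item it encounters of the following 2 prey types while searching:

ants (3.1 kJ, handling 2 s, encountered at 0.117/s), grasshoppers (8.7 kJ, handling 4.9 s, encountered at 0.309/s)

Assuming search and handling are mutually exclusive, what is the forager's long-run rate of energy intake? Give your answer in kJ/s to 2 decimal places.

1.11 kJ/s

Energy encountered per unit search time: 0.117×3.1 + 0.309×8.7 = 3.051 kJ/s.
Handling time per unit search time: 0.117×2 + 0.309×4.9 = 1.748.
Rate = 3.051/(1 + 1.748) = 1.11 kJ/s.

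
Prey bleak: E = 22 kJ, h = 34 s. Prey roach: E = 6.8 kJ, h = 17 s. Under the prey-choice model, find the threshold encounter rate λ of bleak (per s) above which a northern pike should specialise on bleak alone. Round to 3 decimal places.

0.048 per s

At the threshold, the rate on bleak alone equals the profitability of roach: λ·22/(1 + λ·34) = 6.8/17 = 0.4.
Rearranging, λ(22 − 0.4×34) = 0.4, so λ = 0.4/8.4 = 0.04762 per s.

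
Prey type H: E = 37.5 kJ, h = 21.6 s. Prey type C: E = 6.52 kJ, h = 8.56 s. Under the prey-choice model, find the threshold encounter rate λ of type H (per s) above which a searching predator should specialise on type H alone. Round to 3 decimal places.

0.036 per s

The zero-one rule: include type C iff E₂/h₂ > λE₁/(1+λh₁). Equality gives the switch point.
λE₁h₂ = E₂ + λE₂h₁ ⇒ λ = E₂/(E₁h₂ − E₂h₁) = 6.52/(321 − 140.8) = 0.03619 per s.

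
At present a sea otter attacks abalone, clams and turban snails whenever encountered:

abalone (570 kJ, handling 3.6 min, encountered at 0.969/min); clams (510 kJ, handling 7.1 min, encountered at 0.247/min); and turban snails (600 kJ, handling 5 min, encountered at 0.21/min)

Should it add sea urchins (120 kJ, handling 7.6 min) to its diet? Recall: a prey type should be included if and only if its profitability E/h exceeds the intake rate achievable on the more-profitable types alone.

No

On abalone, clams and turban snails alone, R = ΣλE/(1+Σλh) = 804.3/7.292 = 110.3 kJ/min.
Profitability of sea urchins: 120/7.6 = 15.79 kJ/min.
15.79 < 110.3, so adding sea urchins would lower the average — exclude it.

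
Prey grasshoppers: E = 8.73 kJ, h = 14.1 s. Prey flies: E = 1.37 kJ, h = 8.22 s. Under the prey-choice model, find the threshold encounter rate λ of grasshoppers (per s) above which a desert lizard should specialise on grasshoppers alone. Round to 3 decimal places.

0.026 per s

The zero-one rule: include flies iff E₂/h₂ > λE₁/(1+λh₁). Equality gives the switch point.
λE₁h₂ = E₂ + λE₂h₁ ⇒ λ = E₂/(E₁h₂ − E₂h₁) = 1.37/(71.76 − 19.32) = 0.02612 per s.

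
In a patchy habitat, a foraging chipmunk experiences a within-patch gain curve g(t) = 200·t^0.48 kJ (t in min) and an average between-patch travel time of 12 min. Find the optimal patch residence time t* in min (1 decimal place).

Optimal t* satisfies g'(t*) = g(t*)/(T + t*).
g'(t) = 0.48·200·t^-0.52. Setting 0.48·200·t^-0.52 = 200·t^0.48/(12+t) gives 0.48(12+t) = t, so 0.52·t = 0.48×12.
t* = 0.48×12/0.52 = 11.08 min.

11.1 min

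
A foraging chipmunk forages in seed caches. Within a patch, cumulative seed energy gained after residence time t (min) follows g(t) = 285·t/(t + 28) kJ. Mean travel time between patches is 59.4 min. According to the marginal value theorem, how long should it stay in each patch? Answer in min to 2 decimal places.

Maximise g(t)/(T+t): set derivative to zero → g'(t)(T+t) = g(t).
g'(t) = 285·28/(t + 28)². Setting 285·28/(t+28)² = 285t/[(t+28)(59.4+t)] gives 28(59.4+t) = t(t+28), so t² = 28×59.4 = 1663.
t* = √1663 = 40.78 min.

40.78 min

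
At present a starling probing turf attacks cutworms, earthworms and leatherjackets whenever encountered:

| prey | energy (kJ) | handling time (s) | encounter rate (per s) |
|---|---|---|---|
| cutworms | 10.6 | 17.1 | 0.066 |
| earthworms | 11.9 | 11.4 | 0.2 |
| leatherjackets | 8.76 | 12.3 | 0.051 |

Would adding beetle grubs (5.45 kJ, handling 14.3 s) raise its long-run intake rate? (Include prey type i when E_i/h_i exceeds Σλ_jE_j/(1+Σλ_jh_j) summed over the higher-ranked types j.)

No

Current rate: (0.066×10.6 + 0.2×11.9 + 0.051×8.76)/(1 + 0.066×17.1 + 0.2×11.4 + 0.051×12.3) = 0.7002 kJ/s.
Profitability of beetle grubs: 5.45/14.3 = 0.3811 kJ/s.
0.3811 < 0.7002, so adding beetle grubs would lower the average — exclude it.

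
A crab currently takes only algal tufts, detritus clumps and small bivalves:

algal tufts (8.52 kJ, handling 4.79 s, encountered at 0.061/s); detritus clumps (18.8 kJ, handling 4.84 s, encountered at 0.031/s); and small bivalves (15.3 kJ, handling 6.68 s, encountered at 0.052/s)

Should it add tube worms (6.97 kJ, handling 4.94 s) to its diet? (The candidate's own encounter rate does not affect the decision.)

Current rate: (0.061×8.52 + 0.031×18.8 + 0.052×15.3)/(1 + 0.061×4.79 + 0.031×4.84 + 0.052×6.68) = 1.061 kJ/s.
tube worms: E/h = 6.97/4.94 = 1.411 kJ/s.
1.411 > 1.061, so adding tube worms raises the average — include it.

Yes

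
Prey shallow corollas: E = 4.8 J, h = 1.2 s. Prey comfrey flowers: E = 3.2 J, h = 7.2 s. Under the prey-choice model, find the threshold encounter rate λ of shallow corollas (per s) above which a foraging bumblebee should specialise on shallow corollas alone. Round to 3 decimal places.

0.104 per s

Drop comfrey flowers once their profitability E₂/h₂ falls below the rate achievable on shallow corollas alone: E₂/h₂ = λE₁/(1 + λh₁).
Solve for λ: λE₁h₂ = E₂(1 + λh₁) → λ(E₁h₂ − E₂h₁) = E₂ → λ = E₂/(E₁h₂ − E₂h₁).
λ = 3.2/(4.8×7.2 − 3.2×1.2) = 3.2/30.72 = 0.1042 per s.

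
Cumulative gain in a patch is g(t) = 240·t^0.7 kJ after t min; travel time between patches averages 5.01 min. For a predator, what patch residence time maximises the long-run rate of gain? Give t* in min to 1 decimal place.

11.7 min

By the marginal value theorem, leave when the instantaneous gain rate g'(t) equals the habitat-wide average g(t)/(T + t).
g'(t) = 0.7·240·t^-0.3. Setting 0.7·240·t^-0.3 = 240·t^0.7/(5.01+t) gives 0.7(5.01+t) = t, so 0.30·t = 0.7×5.01.
t* = 0.7×5.01/0.30 = 11.69 min.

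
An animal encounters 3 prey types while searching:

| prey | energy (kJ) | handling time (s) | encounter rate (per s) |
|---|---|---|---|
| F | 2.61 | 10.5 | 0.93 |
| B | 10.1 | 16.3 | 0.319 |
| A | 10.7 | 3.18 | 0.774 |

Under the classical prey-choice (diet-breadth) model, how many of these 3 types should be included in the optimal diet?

1

Rank by E/h (kJ/s): A 3.36, B 0.62, F 0.249. Include each in turn until the next type's E/h falls below the running intake rate.
Rate on top 1: 2.393. B: 0.62 < 2.393 → exclude; stop.
Optimal diet: A — 1 of 3 types.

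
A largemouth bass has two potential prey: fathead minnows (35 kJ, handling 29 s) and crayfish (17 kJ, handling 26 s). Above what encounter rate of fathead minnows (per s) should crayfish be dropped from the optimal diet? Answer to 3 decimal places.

0.041 per s

The zero-one rule: include crayfish iff E₂/h₂ > λE₁/(1+λh₁). Equality gives the switch point.
λE₁h₂ = E₂ + λE₂h₁ ⇒ λ = E₂/(E₁h₂ − E₂h₁) = 17/(910 − 493) = 0.04077 per s.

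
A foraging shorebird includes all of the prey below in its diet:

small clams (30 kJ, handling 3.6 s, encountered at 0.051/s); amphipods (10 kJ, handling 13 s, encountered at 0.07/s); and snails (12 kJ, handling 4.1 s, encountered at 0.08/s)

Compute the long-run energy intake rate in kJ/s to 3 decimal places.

Energy encountered per unit search time: 0.051×30 + 0.07×10 + 0.08×12 = 3.19 kJ/s.
Handling time per unit search time: 0.051×3.6 + 0.07×13 + 0.08×4.1 = 1.422.
Rate = 3.19/(1 + 1.422) = 1.317 kJ/s.

1.317 kJ/s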